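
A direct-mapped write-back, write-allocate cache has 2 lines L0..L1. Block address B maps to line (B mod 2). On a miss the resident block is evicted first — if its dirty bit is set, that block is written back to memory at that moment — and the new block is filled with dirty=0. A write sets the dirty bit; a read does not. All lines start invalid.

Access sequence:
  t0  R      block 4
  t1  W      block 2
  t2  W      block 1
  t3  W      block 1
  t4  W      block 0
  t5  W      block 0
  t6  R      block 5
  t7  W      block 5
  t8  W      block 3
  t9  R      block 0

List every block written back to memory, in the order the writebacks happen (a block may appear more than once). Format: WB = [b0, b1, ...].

  0 | R B4 → L0 miss [-]
  1 | W B2 → L0 miss [D]
  2 | W B1 → L1 miss [D]
  3 | W B1 → L1 hit [D]
  4 | W B0 → L0 miss wb→B2 [D]
  5 | W B0 → L0 hit [D]
  6 | R B5 → L1 miss wb→B1 [-]
  7 | W B5 → L1 hit [D]
  8 | W B3 → L1 miss wb→B5 [D]
  9 | R B0 → L0 hit [D]

WB = [2, 1, 5]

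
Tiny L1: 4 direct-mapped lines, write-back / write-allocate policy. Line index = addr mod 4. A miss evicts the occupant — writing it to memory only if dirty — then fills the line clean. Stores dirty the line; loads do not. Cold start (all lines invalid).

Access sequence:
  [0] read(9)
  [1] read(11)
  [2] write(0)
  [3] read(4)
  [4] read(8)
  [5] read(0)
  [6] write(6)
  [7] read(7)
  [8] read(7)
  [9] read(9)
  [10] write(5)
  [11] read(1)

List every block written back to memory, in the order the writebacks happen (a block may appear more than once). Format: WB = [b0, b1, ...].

0: R B9 -> L1 miss  d=-]
1: R B11 -> L3 miss  d=-]
2: W B0 -> L0 miss  d=D]
3: R B4 -> L0 miss wb->B0  d=-]
4: R B8 -> L0 miss  d=-]
5: R B0 -> L0 miss  d=-]
6: W B6 -> L2 miss  d=D]
7: R B7 -> L3 miss  d=-]
8: R B7 -> L3 hit  d=-]
9: R B9 -> L1 hit  d=-]
10: W B5 -> L1 miss  d=D]
11: R B1 -> L1 miss wb->B5  d=-]

WB = [0, 5]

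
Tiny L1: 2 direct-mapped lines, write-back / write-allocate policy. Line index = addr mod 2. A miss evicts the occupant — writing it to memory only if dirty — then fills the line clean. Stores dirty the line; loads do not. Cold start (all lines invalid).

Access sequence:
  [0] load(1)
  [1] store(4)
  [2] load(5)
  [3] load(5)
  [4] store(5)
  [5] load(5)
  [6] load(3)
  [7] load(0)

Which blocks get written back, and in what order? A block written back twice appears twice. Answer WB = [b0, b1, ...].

0: R B1 -> L1 miss  d=-]
1: W B4 -> L0 miss  d=D]
2: R B5 -> L1 miss  d=-]
3: R B5 -> L1 hit  d=-]
4: W B5 -> L1 hit  d=D]
5: R B5 -> L1 hit  d=D]
6: R B3 -> L1 miss wb->B5  d=-]
7: R B0 -> L0 miss wb->B4  d=-]

WB = [5, 4]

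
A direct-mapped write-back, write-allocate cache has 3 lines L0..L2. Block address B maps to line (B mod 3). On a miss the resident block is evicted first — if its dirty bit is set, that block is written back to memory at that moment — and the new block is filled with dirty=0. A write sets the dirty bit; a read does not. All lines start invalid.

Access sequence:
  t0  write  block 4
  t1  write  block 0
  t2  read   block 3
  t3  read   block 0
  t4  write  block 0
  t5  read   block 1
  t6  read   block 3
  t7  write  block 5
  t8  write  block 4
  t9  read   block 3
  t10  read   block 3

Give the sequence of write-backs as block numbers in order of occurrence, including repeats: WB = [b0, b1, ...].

WB = [0, 4, 0]

0: W B4 → L1 miss [D]
1: W B0 → L0 miss [D]
2: R B3 → L0 miss wb→B0 [-]
3: R B0 → L0 miss [-]
4: W B0 → L0 hit [D]
5: R B1 → L1 miss wb→B4 [-]
6: R B3 → L0 miss wb→B0 [-]
7: W B5 → L2 miss [D]
8: W B4 → L1 miss [D]
9: R B3 → L0 hit [-]
10: R B3 → L0 hit [-]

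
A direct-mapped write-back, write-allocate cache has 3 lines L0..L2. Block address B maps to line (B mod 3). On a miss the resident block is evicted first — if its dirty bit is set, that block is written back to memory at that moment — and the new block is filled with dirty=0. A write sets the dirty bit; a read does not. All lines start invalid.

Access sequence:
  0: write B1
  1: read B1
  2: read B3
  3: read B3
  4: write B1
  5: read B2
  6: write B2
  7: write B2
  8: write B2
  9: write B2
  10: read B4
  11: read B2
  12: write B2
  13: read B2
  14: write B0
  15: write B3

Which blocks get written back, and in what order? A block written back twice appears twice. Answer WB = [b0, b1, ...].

WB = [1, 0]

0: W B1 → L1 miss [D]
1: R B1 → L1 hit [D]
2: R B3 → L0 miss [-]
3: R B3 → L0 hit [-]
4: W B1 → L1 hit [D]
5: R B2 → L2 miss [-]
6: W B2 → L2 hit [D]
7: W B2 → L2 hit [D]
8: W B2 → L2 hit [D]
9: W B2 → L2 hit [D]
10: R B4 → L1 miss wb→B1 [-]
11: R B2 → L2 hit [D]
12: W B2 → L2 hit [D]
13: R B2 → L2 hit [D]
14: W B0 → L0 miss [D]
15: W B3 → L0 miss wb→B0 [D]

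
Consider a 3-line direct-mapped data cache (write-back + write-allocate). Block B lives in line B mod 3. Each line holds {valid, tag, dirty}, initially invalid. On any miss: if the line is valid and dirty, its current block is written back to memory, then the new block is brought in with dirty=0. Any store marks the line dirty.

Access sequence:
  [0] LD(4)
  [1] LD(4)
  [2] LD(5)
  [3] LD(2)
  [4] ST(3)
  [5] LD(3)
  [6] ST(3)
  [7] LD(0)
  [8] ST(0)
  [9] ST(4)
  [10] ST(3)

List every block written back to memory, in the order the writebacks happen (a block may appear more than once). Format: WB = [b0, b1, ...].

WB = [3, 0]

  0 | R B4 → L1 miss [-]
  1 | R B4 → L1 hit [-]
  2 | R B5 → L2 miss [-]
  3 | R B2 → L2 miss [-]
  4 | W B3 → L0 miss [D]
  5 | R B3 → L0 hit [D]
  6 | W B3 → L0 hit [D]
  7 | R B0 → L0 miss wb→B3 [-]
  8 | W B0 → L0 hit [D]
  9 | W B4 → L1 hit [D]
  10 | W B3 → L0 miss wb→B0 [D]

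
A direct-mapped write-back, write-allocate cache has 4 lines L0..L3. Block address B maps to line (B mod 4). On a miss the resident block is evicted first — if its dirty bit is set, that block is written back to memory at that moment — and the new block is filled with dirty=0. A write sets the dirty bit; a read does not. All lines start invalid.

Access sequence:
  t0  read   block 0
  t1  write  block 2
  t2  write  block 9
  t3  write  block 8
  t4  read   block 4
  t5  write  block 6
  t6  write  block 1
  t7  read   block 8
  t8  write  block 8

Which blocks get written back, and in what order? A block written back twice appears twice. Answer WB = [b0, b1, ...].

0: R B0 → L0 miss [-]
1: W B2 → L2 miss [D]
2: W B9 → L1 miss [D]
3: W B8 → L0 miss [D]
4: R B4 → L0 miss wb→B8 [-]
5: W B6 → L2 miss wb→B2 [D]
6: W B1 → L1 miss wb→B9 [D]
7: R B8 → L0 miss [-]
8: W B8 → L0 hit [D]

WB = [8, 2, 9]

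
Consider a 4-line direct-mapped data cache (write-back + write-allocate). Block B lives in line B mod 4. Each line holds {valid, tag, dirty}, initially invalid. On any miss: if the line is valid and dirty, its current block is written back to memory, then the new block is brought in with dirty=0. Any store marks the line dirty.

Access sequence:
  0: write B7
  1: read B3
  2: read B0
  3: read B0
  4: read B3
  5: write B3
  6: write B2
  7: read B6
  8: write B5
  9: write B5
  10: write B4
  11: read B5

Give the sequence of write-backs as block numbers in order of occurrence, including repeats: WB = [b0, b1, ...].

0: W B7 -> L3 miss  d=D]
1: R B3 -> L3 miss wb->B7  d=-]
2: R B0 -> L0 miss  d=-]
3: R B0 -> L0 hit  d=-]
4: R B3 -> L3 hit  d=-]
5: W B3 -> L3 hit  d=D]
6: W B2 -> L2 miss  d=D]
7: R B6 -> L2 miss wb->B2  d=-]
8: W B5 -> L1 miss  d=D]
9: W B5 -> L1 hit  d=D]
10: W B4 -> L0 miss  d=D]
11: R B5 -> L1 hit  d=D]

WB = [7, 2]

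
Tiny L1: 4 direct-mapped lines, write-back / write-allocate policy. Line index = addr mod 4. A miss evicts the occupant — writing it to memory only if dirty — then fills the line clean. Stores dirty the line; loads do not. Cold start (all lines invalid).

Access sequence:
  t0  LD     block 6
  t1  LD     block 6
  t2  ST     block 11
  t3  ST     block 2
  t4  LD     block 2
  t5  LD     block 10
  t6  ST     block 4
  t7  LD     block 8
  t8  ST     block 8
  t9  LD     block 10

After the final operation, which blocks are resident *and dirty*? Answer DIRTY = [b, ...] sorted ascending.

  0 | R B6 → L2 miss [-]
  1 | R B6 → L2 hit [-]
  2 | W B11 → L3 miss [D]
  3 | W B2 → L2 miss [D]
  4 | R B2 → L2 hit [D]
  5 | R B10 → L2 miss wb→B2 [-]
  6 | W B4 → L0 miss [D]
  7 | R B8 → L0 miss wb→B4 [-]
  8 | W B8 → L0 hit [D]
  9 | R B10 → L2 hit [-]

DIRTY = [8, 11]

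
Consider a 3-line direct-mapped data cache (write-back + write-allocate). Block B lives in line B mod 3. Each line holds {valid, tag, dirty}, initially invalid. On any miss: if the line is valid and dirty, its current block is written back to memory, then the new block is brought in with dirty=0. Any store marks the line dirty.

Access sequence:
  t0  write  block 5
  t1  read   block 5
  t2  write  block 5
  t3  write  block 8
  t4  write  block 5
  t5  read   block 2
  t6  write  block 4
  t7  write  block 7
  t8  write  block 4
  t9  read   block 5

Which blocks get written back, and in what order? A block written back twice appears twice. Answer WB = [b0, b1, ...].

WB = [5, 8, 5, 4, 7]

0: W B5 -> L2 miss  d=D]
1: R B5 -> L2 hit  d=D]
2: W B5 -> L2 hit  d=D]
3: W B8 -> L2 miss wb->B5  d=D]
4: W B5 -> L2 miss wb->B8  d=D]
5: R B2 -> L2 miss wb->B5  d=-]
6: W B4 -> L1 miss  d=D]
7: W B7 -> L1 miss wb->B4  d=D]
8: W B4 -> L1 miss wb->B7  d=D]
9: R B5 -> L2 miss  d=-]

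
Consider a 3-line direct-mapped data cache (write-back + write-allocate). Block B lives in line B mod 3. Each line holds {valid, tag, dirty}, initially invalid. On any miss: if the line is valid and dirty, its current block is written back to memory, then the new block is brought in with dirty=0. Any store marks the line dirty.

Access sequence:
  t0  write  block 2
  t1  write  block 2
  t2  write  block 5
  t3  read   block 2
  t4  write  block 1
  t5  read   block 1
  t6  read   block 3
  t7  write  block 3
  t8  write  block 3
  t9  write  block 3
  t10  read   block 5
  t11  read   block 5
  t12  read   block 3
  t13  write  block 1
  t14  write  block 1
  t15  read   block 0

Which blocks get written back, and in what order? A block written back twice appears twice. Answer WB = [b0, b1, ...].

WB = [2, 5, 3]

  0 | W B2 → L2 miss [D]
  1 | W B2 → L2 hit [D]
  2 | W B5 → L2 miss wb→B2 [D]
  3 | R B2 → L2 miss wb→B5 [-]
  4 | W B1 → L1 miss [D]
  5 | R B1 → L1 hit [D]
  6 | R B3 → L0 miss [-]
  7 | W B3 → L0 hit [D]
  8 | W B3 → L0 hit [D]
  9 | W B3 → L0 hit [D]
  10 | R B5 → L2 miss [-]
  11 | R B5 → L2 hit [-]
  12 | R B3 → L0 hit [D]
  13 | W B1 → L1 hit [D]
  14 | W B1 → L1 hit [D]
  15 | R B0 → L0 miss wb→B3 [-]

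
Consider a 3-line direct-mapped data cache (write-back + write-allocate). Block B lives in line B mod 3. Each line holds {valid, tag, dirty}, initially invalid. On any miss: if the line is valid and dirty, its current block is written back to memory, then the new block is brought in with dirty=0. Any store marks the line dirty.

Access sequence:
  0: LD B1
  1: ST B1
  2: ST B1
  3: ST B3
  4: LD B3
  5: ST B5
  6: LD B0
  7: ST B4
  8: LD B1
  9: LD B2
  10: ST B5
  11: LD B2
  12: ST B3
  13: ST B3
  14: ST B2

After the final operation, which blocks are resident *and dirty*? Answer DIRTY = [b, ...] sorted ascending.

DIRTY = [2, 3]

0: R B1 → L1 miss [-]
1: W B1 → L1 hit [D]
2: W B1 → L1 hit [D]
3: W B3 → L0 miss [D]
4: R B3 → L0 hit [D]
5: W B5 → L2 miss [D]
6: R B0 → L0 miss wb→B3 [-]
7: W B4 → L1 miss wb→B1 [D]
8: R B1 → L1 miss wb→B4 [-]
9: R B2 → L2 miss wb→B5 [-]
10: W B5 → L2 miss [D]
11: R B2 → L2 miss wb→B5 [-]
12: W B3 → L0 miss [D]
13: W B3 → L0 hit [D]
14: W B2 → L2 hit [D]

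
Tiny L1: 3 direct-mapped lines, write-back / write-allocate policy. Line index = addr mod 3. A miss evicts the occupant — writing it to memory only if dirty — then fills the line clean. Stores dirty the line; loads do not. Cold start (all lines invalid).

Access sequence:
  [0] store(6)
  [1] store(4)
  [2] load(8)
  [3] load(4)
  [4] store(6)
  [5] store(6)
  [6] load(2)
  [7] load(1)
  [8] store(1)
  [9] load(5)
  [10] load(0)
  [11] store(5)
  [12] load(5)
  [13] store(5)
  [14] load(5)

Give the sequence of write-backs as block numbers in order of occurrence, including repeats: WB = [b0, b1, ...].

0: W B6 → L0 miss [D]
1: W B4 → L1 miss [D]
2: R B8 → L2 miss [-]
3: R B4 → L1 hit [D]
4: W B6 → L0 hit [D]
5: W B6 → L0 hit [D]
6: R B2 → L2 miss [-]
7: R B1 → L1 miss wb→B4 [-]
8: W B1 → L1 hit [D]
9: R B5 → L2 miss [-]
10: R B0 → L0 miss wb→B6 [-]
11: W B5 → L2 hit [D]
12: R B5 → L2 hit [D]
13: W B5 → L2 hit [D]
14: R B5 → L2 hit [D]

WB = [4, 6]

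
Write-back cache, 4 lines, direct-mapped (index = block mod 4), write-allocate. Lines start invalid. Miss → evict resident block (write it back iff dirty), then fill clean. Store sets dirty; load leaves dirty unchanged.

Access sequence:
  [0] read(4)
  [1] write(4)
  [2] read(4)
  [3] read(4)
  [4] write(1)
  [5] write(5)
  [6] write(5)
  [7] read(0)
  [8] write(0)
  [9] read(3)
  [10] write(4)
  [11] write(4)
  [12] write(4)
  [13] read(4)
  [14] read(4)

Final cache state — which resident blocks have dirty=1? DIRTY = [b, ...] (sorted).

  0 | R B4 → L0 miss [-]
  1 | W B4 → L0 hit [D]
  2 | R B4 → L0 hit [D]
  3 | R B4 → L0 hit [D]
  4 | W B1 → L1 miss [D]
  5 | W B5 → L1 miss wb→B1 [D]
  6 | W B5 → L1 hit [D]
  7 | R B0 → L0 miss wb→B4 [-]
  8 | W B0 → L0 hit [D]
  9 | R B3 → L3 miss [-]
  10 | W B4 → L0 miss wb→B0 [D]
  11 | W B4 → L0 hit [D]
  12 | W B4 → L0 hit [D]
  13 | R B4 → L0 hit [D]
  14 | R B4 → L0 hit [D]

DIRTY = [4, 5]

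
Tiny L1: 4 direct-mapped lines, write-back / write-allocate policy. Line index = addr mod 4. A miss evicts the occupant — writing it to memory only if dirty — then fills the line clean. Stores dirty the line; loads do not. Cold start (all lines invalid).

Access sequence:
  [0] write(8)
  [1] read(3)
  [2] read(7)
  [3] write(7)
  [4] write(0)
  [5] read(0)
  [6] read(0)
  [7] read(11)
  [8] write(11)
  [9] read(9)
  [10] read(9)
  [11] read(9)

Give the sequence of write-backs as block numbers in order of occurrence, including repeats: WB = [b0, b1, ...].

WB = [8, 7]

0: W B8 -> L0 miss  d=D]
1: R B3 -> L3 miss  d=-]
2: R B7 -> L3 miss  d=-]
3: W B7 -> L3 hit  d=D]
4: W B0 -> L0 miss wb->B8  d=D]
5: R B0 -> L0 hit  d=D]
6: R B0 -> L0 hit  d=D]
7: R B11 -> L3 miss wb->B7  d=-]
8: W B11 -> L3 hit  d=D]
9: R B9 -> L1 miss  d=-]
10: R B9 -> L1 hit  d=-]
11: R B9 -> L1 hit  d=-]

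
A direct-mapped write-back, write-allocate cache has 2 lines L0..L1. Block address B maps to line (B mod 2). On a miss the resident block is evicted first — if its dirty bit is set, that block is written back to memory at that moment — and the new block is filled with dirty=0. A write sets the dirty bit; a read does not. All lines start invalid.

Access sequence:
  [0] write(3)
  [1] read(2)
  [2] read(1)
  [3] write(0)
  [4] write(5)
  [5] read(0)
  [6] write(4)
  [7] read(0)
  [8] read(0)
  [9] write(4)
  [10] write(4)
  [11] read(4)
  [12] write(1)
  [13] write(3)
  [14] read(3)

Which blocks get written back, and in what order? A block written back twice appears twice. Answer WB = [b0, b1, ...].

  0 | W B3 → L1 miss [D]
  1 | R B2 → L0 miss [-]
  2 | R B1 → L1 miss wb→B3 [-]
  3 | W B0 → L0 miss [D]
  4 | W B5 → L1 miss [D]
  5 | R B0 → L0 hit [D]
  6 | W B4 → L0 miss wb→B0 [D]
  7 | R B0 → L0 miss wb→B4 [-]
  8 | R B0 → L0 hit [-]
  9 | W B4 → L0 miss [D]
  10 | W B4 → L0 hit [D]
  11 | R B4 → L0 hit [D]
  12 | W B1 → L1 miss wb→B5 [D]
  13 | W B3 → L1 miss wb→B1 [D]
  14 | R B3 → L1 hit [D]

WB = [3, 0, 4, 5, 1]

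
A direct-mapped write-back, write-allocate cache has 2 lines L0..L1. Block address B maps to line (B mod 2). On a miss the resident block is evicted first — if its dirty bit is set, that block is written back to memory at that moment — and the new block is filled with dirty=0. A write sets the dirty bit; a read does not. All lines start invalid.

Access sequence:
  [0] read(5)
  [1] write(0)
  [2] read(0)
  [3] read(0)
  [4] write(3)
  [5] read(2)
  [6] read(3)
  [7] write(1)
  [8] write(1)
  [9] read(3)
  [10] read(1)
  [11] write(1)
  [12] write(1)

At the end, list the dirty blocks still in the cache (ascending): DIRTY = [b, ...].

DIRTY = [1]

  0 | R B5 → L1 miss [-]
  1 | W B0 → L0 miss [D]
  2 | R B0 → L0 hit [D]
  3 | R B0 → L0 hit [D]
  4 | W B3 → L1 miss [D]
  5 | R B2 → L0 miss wb→B0 [-]
  6 | R B3 → L1 hit [D]
  7 | W B1 → L1 miss wb→B3 [D]
  8 | W B1 → L1 hit [D]
  9 | R B3 → L1 miss wb→B1 [-]
  10 | R B1 → L1 miss [-]
  11 | W B1 → L1 hit [D]
  12 | W B1 → L1 hit [D]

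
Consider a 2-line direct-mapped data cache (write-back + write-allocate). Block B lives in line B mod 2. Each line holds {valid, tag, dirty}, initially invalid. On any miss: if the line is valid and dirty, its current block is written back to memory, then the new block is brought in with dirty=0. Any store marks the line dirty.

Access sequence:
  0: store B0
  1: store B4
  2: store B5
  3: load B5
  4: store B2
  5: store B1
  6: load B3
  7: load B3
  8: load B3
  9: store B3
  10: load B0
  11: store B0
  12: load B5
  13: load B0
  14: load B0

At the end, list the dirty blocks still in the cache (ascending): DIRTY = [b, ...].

0: W B0 → L0 miss [D]
1: W B4 → L0 miss wb→B0 [D]
2: W B5 → L1 miss [D]
3: R B5 → L1 hit [D]
4: W B2 → L0 miss wb→B4 [D]
5: W B1 → L1 miss wb→B5 [D]
6: R B3 → L1 miss wb→B1 [-]
7: R B3 → L1 hit [-]
8: R B3 → L1 hit [-]
9: W B3 → L1 hit [D]
10: R B0 → L0 miss wb→B2 [-]
11: W B0 → L0 hit [D]
12: R B5 → L1 miss wb→B3 [-]
13: R B0 → L0 hit [D]
14: R B0 → L0 hit [D]

DIRTY = [0]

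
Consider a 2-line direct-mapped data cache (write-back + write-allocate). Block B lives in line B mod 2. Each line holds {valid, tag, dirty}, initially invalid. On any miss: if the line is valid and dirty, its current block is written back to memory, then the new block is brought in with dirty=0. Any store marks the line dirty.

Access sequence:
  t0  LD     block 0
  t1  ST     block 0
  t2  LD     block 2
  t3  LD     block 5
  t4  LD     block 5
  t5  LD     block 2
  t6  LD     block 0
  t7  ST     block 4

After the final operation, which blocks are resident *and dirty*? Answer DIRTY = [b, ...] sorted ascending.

  0 | R B0 → L0 miss [-]
  1 | W B0 → L0 hit [D]
  2 | R B2 → L0 miss wb→B0 [-]
  3 | R B5 → L1 miss [-]
  4 | R B5 → L1 hit [-]
  5 | R B2 → L0 hit [-]
  6 | R B0 → L0 miss [-]
  7 | W B4 → L0 miss [D]

DIRTY = [4]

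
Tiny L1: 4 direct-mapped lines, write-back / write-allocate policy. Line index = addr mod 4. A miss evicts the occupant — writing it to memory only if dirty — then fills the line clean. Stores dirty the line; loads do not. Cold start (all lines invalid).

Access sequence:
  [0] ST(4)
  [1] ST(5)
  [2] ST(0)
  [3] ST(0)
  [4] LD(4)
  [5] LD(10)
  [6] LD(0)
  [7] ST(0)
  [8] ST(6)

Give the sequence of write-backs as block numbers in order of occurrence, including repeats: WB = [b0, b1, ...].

WB = [4, 0]

  0 | W B4 → L0 miss [D]
  1 | W B5 → L1 miss [D]
  2 | W B0 → L0 miss wb→B4 [D]
  3 | W B0 → L0 hit [D]
  4 | R B4 → L0 miss wb→B0 [-]
  5 | R B10 → L2 miss [-]
  6 | R B0 → L0 miss [-]
  7 | W B0 → L0 hit [D]
  8 | W B6 → L2 miss [D]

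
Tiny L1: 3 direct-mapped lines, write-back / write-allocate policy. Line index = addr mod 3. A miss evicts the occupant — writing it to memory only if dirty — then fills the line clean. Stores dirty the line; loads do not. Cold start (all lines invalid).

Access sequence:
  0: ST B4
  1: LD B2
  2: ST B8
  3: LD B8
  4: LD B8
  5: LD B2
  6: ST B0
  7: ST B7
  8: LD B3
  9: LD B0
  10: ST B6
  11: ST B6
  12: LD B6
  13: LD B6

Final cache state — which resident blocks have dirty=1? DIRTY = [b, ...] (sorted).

DIRTY = [6, 7]

0: W B4 -> L1 miss  d=D]
1: R B2 -> L2 miss  d=-]
2: W B8 -> L2 miss  d=D]
3: R B8 -> L2 hit  d=D]
4: R B8 -> L2 hit  d=D]
5: R B2 -> L2 miss wb->B8  d=-]
6: W B0 -> L0 miss  d=D]
7: W B7 -> L1 miss wb->B4  d=D]
8: R B3 -> L0 miss wb->B0  d=-]
9: R B0 -> L0 miss  d=-]
10: W B6 -> L0 miss  d=D]
11: W B6 -> L0 hit  d=D]
12: R B6 -> L0 hit  d=D]
13: R B6 -> L0 hit  d=D]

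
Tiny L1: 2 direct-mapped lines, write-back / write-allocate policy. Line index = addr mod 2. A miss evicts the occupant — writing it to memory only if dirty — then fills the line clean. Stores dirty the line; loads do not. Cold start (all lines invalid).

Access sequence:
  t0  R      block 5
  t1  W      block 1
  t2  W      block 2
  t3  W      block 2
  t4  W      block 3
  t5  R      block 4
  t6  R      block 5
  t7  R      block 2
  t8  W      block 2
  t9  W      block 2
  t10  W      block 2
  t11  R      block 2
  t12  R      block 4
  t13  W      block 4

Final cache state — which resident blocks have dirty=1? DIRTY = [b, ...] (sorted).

DIRTY = [4]

0: R B5 -> L1 miss  d=-]
1: W B1 -> L1 miss  d=D]
2: W B2 -> L0 miss  d=D]
3: W B2 -> L0 hit  d=D]
4: W B3 -> L1 miss wb->B1  d=D]
5: R B4 -> L0 miss wb->B2  d=-]
6: R B5 -> L1 miss wb->B3  d=-]
7: R B2 -> L0 miss  d=-]
8: W B2 -> L0 hit  d=D]
9: W B2 -> L0 hit  d=D]
10: W B2 -> L0 hit  d=D]
11: R B2 -> L0 hit  d=D]
12: R B4 -> L0 miss wb->B2  d=-]
13: W B4 -> L0 hit  d=D]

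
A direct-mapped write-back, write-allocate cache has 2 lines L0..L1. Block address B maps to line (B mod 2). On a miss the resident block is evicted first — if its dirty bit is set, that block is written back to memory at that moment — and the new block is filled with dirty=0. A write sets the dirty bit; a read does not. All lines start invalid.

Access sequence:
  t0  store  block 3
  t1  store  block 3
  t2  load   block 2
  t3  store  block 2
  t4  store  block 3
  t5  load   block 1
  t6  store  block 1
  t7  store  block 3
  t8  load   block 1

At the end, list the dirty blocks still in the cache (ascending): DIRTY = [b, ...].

DIRTY = [2]

0: W B3 -> L1 miss  d=D]
1: W B3 -> L1 hit  d=D]
2: R B2 -> L0 miss  d=-]
3: W B2 -> L0 hit  d=D]
4: W B3 -> L1 hit  d=D]
5: R B1 -> L1 miss wb->B3  d=-]
6: W B1 -> L1 hit  d=D]
7: W B3 -> L1 miss wb->B1  d=D]
8: R B1 -> L1 miss wb->B3  d=-]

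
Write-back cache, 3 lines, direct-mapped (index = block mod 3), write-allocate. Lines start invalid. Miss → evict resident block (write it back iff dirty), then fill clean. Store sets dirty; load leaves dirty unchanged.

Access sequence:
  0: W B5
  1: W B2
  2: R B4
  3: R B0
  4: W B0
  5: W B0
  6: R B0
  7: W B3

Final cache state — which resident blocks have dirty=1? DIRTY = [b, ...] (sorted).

DIRTY = [2, 3]

  0 | W B5 → L2 miss [D]
  1 | W B2 → L2 miss wb→B5 [D]
  2 | R B4 → L1 miss [-]
  3 | R B0 → L0 miss [-]
  4 | W B0 → L0 hit [D]
  5 | W B0 → L0 hit [D]
  6 | R B0 → L0 hit [D]
  7 | W B3 → L0 miss wb→B0 [D]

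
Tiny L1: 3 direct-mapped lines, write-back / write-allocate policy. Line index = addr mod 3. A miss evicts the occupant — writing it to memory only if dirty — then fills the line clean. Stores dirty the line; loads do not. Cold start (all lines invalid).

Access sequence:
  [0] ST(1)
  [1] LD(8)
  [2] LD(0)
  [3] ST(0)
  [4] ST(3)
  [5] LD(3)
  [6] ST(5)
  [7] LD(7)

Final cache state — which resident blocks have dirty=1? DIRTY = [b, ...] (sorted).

DIRTY = [3, 5]

0: W B1 → L1 miss [D]
1: R B8 → L2 miss [-]
2: R B0 → L0 miss [-]
3: W B0 → L0 hit [D]
4: W B3 → L0 miss wb→B0 [D]
5: R B3 → L0 hit [D]
6: W B5 → L2 miss [D]
7: R B7 → L1 miss wb→B1 [-]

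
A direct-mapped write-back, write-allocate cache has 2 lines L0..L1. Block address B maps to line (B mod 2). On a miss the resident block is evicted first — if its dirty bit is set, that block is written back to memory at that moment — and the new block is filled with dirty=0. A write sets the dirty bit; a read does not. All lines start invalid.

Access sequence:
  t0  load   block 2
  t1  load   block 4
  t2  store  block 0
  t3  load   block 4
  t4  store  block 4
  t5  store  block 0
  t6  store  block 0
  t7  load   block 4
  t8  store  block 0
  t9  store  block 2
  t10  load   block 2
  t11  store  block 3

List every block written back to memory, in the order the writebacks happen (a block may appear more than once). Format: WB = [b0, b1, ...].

WB = [0, 4, 0, 0]

  0 | R B2 → L0 miss [-]
  1 | R B4 → L0 miss [-]
  2 | W B0 → L0 miss [D]
  3 | R B4 → L0 miss wb→B0 [-]
  4 | W B4 → L0 hit [D]
  5 | W B0 → L0 miss wb→B4 [D]
  6 | W B0 → L0 hit [D]
  7 | R B4 → L0 miss wb→B0 [-]
  8 | W B0 → L0 miss [D]
  9 | W B2 → L0 miss wb→B0 [D]
  10 | R B2 → L0 hit [D]
  11 | W B3 → L1 miss [D]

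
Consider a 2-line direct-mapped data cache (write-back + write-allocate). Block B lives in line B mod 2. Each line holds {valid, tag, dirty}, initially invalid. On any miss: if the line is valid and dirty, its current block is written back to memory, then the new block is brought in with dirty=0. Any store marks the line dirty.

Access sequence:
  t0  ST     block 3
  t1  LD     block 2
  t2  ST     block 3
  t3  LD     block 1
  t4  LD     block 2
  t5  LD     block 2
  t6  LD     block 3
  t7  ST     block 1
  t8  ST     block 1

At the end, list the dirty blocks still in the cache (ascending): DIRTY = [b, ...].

DIRTY = [1]

0: W B3 -> L1 miss  d=D]
1: R B2 -> L0 miss  d=-]
2: W B3 -> L1 hit  d=D]
3: R B1 -> L1 miss wb->B3  d=-]
4: R B2 -> L0 hit  d=-]
5: R B2 -> L0 hit  d=-]
6: R B3 -> L1 miss  d=-]
7: W B1 -> L1 miss  d=D]
8: W B1 -> L1 hit  d=D]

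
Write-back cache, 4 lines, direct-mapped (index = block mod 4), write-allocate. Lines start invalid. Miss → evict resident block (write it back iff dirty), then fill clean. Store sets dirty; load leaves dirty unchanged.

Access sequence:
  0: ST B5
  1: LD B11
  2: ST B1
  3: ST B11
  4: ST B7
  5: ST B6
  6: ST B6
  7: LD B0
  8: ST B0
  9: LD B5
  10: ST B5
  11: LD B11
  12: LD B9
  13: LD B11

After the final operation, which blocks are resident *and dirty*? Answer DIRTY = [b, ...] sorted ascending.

DIRTY = [0, 6]

  0 | W B5 → L1 miss [D]
  1 | R B11 → L3 miss [-]
  2 | W B1 → L1 miss wb→B5 [D]
  3 | W B11 → L3 hit [D]
  4 | W B7 → L3 miss wb→B11 [D]
  5 | W B6 → L2 miss [D]
  6 | W B6 → L2 hit [D]
  7 | R B0 → L0 miss [-]
  8 | W B0 → L0 hit [D]
  9 | R B5 → L1 miss wb→B1 [-]
  10 | W B5 → L1 hit [D]
  11 | R B11 → L3 miss wb→B7 [-]
  12 | R B9 → L1 miss wb→B5 [-]
  13 | R B11 → L3 hit [-]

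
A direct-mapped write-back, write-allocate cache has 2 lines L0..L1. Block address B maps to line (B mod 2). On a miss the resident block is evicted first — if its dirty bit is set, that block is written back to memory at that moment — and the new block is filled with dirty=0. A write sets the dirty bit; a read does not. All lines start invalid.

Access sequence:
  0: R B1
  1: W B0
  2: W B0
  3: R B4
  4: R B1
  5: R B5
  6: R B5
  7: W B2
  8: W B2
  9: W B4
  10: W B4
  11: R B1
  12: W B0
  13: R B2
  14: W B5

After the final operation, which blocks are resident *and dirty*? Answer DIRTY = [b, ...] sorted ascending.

0: R B1 -> L1 miss  d=-]
1: W B0 -> L0 miss  d=D]
2: W B0 -> L0 hit  d=D]
3: R B4 -> L0 miss wb->B0  d=-]
4: R B1 -> L1 hit  d=-]
5: R B5 -> L1 miss  d=-]
6: R B5 -> L1 hit  d=-]
7: W B2 -> L0 miss  d=D]
8: W B2 -> L0 hit  d=D]
9: W B4 -> L0 miss wb->B2  d=D]
10: W B4 -> L0 hit  d=D]
11: R B1 -> L1 miss  d=-]
12: W B0 -> L0 miss wb->B4  d=D]
13: R B2 -> L0 miss wb->B0  d=-]
14: W B5 -> L1 miss  d=D]

DIRTY = [5]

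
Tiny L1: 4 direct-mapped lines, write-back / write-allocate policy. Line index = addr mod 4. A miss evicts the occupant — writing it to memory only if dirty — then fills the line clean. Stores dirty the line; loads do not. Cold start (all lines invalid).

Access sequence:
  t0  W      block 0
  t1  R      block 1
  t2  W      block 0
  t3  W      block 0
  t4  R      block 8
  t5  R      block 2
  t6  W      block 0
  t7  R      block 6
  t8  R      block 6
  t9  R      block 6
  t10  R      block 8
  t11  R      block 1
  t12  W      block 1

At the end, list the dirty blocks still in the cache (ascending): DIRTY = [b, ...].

0: W B0 → L0 miss [D]
1: R B1 → L1 miss [-]
2: W B0 → L0 hit [D]
3: W B0 → L0 hit [D]
4: R B8 → L0 miss wb→B0 [-]
5: R B2 → L2 miss [-]
6: W B0 → L0 miss [D]
7: R B6 → L2 miss [-]
8: R B6 → L2 hit [-]
9: R B6 → L2 hit [-]
10: R B8 → L0 miss wb→B0 [-]
11: R B1 → L1 hit [-]
12: W B1 → L1 hit [D]

DIRTY = [1]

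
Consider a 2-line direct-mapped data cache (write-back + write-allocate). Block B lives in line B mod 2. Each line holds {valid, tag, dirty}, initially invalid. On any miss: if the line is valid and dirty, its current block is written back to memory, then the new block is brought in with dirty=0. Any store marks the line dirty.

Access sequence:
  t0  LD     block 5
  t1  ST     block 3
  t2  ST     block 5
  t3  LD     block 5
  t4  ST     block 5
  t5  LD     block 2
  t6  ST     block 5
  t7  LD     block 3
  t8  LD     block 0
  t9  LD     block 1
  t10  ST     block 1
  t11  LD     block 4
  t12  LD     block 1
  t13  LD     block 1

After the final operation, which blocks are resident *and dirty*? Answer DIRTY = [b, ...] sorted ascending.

DIRTY = [1]

0: R B5 → L1 miss [-]
1: W B3 → L1 miss [D]
2: W B5 → L1 miss wb→B3 [D]
3: R B5 → L1 hit [D]
4: W B5 → L1 hit [D]
5: R B2 → L0 miss [-]
6: W B5 → L1 hit [D]
7: R B3 → L1 miss wb→B5 [-]
8: R B0 → L0 miss [-]
9: R B1 → L1 miss [-]
10: W B1 → L1 hit [D]
11: R B4 → L0 miss [-]
12: R B1 → L1 hit [D]
13: R B1 → L1 hit [D]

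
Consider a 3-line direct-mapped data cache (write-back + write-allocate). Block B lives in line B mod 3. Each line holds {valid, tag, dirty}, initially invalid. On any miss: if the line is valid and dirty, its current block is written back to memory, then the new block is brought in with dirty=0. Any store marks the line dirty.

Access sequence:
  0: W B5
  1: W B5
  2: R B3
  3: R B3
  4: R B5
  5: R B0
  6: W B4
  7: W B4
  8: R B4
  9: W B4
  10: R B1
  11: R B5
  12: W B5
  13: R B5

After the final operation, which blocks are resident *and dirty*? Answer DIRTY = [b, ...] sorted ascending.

0: W B5 → L2 miss [D]
1: W B5 → L2 hit [D]
2: R B3 → L0 miss [-]
3: R B3 → L0 hit [-]
4: R B5 → L2 hit [D]
5: R B0 → L0 miss [-]
6: W B4 → L1 miss [D]
7: W B4 → L1 hit [D]
8: R B4 → L1 hit [D]
9: W B4 → L1 hit [D]
10: R B1 → L1 miss wb→B4 [-]
11: R B5 → L2 hit [D]
12: W B5 → L2 hit [D]
13: R B5 → L2 hit [D]

DIRTY = [5]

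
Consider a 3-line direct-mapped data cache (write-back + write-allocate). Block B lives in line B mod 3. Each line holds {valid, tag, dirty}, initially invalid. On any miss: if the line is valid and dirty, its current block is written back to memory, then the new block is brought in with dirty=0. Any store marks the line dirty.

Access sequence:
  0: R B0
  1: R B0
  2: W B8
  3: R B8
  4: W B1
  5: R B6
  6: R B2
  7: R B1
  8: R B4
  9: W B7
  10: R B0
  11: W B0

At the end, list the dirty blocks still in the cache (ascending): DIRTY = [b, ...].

DIRTY = [0, 7]

0: R B0 → L0 miss [-]
1: R B0 → L0 hit [-]
2: W B8 → L2 miss [D]
3: R B8 → L2 hit [D]
4: W B1 → L1 miss [D]
5: R B6 → L0 miss [-]
6: R B2 → L2 miss wb→B8 [-]
7: R B1 → L1 hit [D]
8: R B4 → L1 miss wb→B1 [-]
9: W B7 → L1 miss [D]
10: R B0 → L0 miss [-]
11: W B0 → L0 hit [D]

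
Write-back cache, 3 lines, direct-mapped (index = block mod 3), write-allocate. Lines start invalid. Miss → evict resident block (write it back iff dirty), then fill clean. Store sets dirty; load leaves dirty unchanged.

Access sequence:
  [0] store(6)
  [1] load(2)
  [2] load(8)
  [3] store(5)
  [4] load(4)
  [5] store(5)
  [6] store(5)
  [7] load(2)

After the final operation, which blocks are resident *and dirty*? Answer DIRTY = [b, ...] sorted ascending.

0: W B6 → L0 miss [D]
1: R B2 → L2 miss [-]
2: R B8 → L2 miss [-]
3: W B5 → L2 miss [D]
4: R B4 → L1 miss [-]
5: W B5 → L2 hit [D]
6: W B5 → L2 hit [D]
7: R B2 → L2 miss wb→B5 [-]

DIRTY = [6]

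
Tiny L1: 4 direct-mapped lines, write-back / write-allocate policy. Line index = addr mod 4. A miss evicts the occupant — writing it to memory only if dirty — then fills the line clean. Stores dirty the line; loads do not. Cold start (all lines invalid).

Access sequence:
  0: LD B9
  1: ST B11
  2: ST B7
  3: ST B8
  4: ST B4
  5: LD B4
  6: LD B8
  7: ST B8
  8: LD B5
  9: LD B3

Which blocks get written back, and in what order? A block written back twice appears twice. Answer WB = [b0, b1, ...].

  0 | R B9 → L1 miss [-]
  1 | W B11 → L3 miss [D]
  2 | W B7 → L3 miss wb→B11 [D]
  3 | W B8 → L0 miss [D]
  4 | W B4 → L0 miss wb→B8 [D]
  5 | R B4 → L0 hit [D]
  6 | R B8 → L0 miss wb→B4 [-]
  7 | W B8 → L0 hit [D]
  8 | R B5 → L1 miss [-]
  9 | R B3 → L3 miss wb→B7 [-]

WB = [11, 8, 4, 7]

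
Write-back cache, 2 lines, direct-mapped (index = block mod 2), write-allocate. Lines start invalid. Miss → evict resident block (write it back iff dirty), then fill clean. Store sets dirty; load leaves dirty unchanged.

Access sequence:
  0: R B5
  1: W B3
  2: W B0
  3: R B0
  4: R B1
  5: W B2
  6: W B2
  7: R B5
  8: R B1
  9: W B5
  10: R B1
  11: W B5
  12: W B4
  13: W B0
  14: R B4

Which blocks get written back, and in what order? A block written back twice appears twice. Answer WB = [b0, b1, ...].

WB = [3, 0, 5, 2, 4, 0]

  0 | R B5 → L1 miss [-]
  1 | W B3 → L1 miss [D]
  2 | W B0 → L0 miss [D]
  3 | R B0 → L0 hit [D]
  4 | R B1 → L1 miss wb→B3 [-]
  5 | W B2 → L0 miss wb→B0 [D]
  6 | W B2 → L0 hit [D]
  7 | R B5 → L1 miss [-]
  8 | R B1 → L1 miss [-]
  9 | W B5 → L1 miss [D]
  10 | R B1 → L1 miss wb→B5 [-]
  11 | W B5 → L1 miss [D]
  12 | W B4 → L0 miss wb→B2 [D]
  13 | W B0 → L0 miss wb→B4 [D]
  14 | R B4 → L0 miss wb→B0 [-]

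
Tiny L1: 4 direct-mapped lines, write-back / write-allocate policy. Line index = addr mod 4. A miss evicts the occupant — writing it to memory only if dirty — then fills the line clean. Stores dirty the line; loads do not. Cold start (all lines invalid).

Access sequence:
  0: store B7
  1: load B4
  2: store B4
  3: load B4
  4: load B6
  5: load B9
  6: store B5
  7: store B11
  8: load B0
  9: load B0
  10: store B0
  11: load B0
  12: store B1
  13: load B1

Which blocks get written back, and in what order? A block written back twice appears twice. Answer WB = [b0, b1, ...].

  0 | W B7 → L3 miss [D]
  1 | R B4 → L0 miss [-]
  2 | W B4 → L0 hit [D]
  3 | R B4 → L0 hit [D]
  4 | R B6 → L2 miss [-]
  5 | R B9 → L1 miss [-]
  6 | W B5 → L1 miss [D]
  7 | W B11 → L3 miss wb→B7 [D]
  8 | R B0 → L0 miss wb→B4 [-]
  9 | R B0 → L0 hit [-]
  10 | W B0 → L0 hit [D]
  11 | R B0 → L0 hit [D]
  12 | W B1 → L1 miss wb→B5 [D]
  13 | R B1 → L1 hit [D]

WB = [7, 4, 5]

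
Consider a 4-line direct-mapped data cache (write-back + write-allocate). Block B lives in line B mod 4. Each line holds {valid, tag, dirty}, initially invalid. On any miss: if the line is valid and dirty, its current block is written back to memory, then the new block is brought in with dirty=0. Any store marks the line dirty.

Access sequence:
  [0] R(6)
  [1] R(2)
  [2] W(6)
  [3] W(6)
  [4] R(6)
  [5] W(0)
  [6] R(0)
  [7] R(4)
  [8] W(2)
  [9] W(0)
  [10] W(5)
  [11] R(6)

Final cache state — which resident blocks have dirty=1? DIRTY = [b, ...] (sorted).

DIRTY = [0, 5]

0: R B6 -> L2 miss  d=-]
1: R B2 -> L2 miss  d=-]
2: W B6 -> L2 miss  d=D]
3: W B6 -> L2 hit  d=D]
4: R B6 -> L2 hit  d=D]
5: W B0 -> L0 miss  d=D]
6: R B0 -> L0 hit  d=D]
7: R B4 -> L0 miss wb->B0  d=-]
8: W B2 -> L2 miss wb->B6  d=D]
9: W B0 -> L0 miss  d=D]
10: W B5 -> L1 miss  d=D]
11: R B6 -> L2 miss wb->B2  d=-]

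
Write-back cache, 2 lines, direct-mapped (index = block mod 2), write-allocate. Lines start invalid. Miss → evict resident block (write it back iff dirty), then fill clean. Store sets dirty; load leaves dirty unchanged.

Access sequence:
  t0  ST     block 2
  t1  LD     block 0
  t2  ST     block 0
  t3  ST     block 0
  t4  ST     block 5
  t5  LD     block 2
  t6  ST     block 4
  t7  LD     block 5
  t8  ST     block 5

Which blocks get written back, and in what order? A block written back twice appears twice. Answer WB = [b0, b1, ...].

WB = [2, 0]

  0 | W B2 → L0 miss [D]
  1 | R B0 → L0 miss wb→B2 [-]
  2 | W B0 → L0 hit [D]
  3 | W B0 → L0 hit [D]
  4 | W B5 → L1 miss [D]
  5 | R B2 → L0 miss wb→B0 [-]
  6 | W B4 → L0 miss [D]
  7 | R B5 → L1 hit [D]
  8 | W B5 → L1 hit [D]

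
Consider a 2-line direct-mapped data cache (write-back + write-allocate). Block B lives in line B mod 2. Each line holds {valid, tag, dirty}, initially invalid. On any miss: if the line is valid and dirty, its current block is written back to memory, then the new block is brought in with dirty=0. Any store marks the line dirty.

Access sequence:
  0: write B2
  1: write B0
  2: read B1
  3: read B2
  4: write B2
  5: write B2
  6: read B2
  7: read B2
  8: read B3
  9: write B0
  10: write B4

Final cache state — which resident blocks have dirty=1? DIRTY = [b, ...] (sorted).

  0 | W B2 → L0 miss [D]
  1 | W B0 → L0 miss wb→B2 [D]
  2 | R B1 → L1 miss [-]
  3 | R B2 → L0 miss wb→B0 [-]
  4 | W B2 → L0 hit [D]
  5 | W B2 → L0 hit [D]
  6 | R B2 → L0 hit [D]
  7 | R B2 → L0 hit [D]
  8 | R B3 → L1 miss [-]
  9 | W B0 → L0 miss wb→B2 [D]
  10 | W B4 → L0 miss wb→B0 [D]

DIRTY = [4]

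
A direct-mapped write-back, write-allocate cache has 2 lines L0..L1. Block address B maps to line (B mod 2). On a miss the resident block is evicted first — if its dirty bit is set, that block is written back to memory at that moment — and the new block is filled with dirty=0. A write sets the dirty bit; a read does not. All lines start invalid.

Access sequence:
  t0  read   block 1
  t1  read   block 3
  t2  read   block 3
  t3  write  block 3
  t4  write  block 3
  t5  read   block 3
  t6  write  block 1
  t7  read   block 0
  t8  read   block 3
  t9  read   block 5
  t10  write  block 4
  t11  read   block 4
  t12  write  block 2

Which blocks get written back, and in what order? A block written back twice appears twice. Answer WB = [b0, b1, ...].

  0 | R B1 → L1 miss [-]
  1 | R B3 → L1 miss [-]
  2 | R B3 → L1 hit [-]
  3 | W B3 → L1 hit [D]
  4 | W B3 → L1 hit [D]
  5 | R B3 → L1 hit [D]
  6 | W B1 → L1 miss wb→B3 [D]
  7 | R B0 → L0 miss [-]
  8 | R B3 → L1 miss wb→B1 [-]
  9 | R B5 → L1 miss [-]
  10 | W B4 → L0 miss [D]
  11 | R B4 → L0 hit [D]
  12 | W B2 → L0 miss wb→B4 [D]

WB = [3, 1, 4]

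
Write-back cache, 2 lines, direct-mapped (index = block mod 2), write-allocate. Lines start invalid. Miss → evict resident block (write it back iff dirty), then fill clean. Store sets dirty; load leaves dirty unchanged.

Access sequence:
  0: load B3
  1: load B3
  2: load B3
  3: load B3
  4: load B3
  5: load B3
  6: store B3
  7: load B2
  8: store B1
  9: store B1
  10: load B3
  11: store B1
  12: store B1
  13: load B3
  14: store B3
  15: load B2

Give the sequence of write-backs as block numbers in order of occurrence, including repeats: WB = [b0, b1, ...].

WB = [3, 1, 1]

0: R B3 -> L1 miss  d=-]
1: R B3 -> L1 hit  d=-]
2: R B3 -> L1 hit  d=-]
3: R B3 -> L1 hit  d=-]
4: R B3 -> L1 hit  d=-]
5: R B3 -> L1 hit  d=-]
6: W B3 -> L1 hit  d=D]
7: R B2 -> L0 miss  d=-]
8: W B1 -> L1 miss wb->B3  d=D]
9: W B1 -> L1 hit  d=D]
10: R B3 -> L1 miss wb->B1  d=-]
11: W B1 -> L1 miss  d=D]
12: W B1 -> L1 hit  d=D]
13: R B3 -> L1 miss wb->B1  d=-]
14: W B3 -> L1 hit  d=D]
15: R B2 -> L0 hit  d=-]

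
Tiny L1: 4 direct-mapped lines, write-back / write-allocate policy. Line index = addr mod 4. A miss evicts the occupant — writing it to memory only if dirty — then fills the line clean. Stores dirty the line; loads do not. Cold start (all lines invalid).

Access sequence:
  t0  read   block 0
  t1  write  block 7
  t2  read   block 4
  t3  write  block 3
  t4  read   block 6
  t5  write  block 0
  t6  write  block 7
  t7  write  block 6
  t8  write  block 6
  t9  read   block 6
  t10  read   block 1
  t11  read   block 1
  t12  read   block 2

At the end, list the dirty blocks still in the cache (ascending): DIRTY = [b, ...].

0: R B0 → L0 miss [-]
1: W B7 → L3 miss [D]
2: R B4 → L0 miss [-]
3: W B3 → L3 miss wb→B7 [D]
4: R B6 → L2 miss [-]
5: W B0 → L0 miss [D]
6: W B7 → L3 miss wb→B3 [D]
7: W B6 → L2 hit [D]
8: W B6 → L2 hit [D]
9: R B6 → L2 hit [D]
10: R B1 → L1 miss [-]
11: R B1 → L1 hit [-]
12: R B2 → L2 miss wb→B6 [-]

DIRTY = [0, 7]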